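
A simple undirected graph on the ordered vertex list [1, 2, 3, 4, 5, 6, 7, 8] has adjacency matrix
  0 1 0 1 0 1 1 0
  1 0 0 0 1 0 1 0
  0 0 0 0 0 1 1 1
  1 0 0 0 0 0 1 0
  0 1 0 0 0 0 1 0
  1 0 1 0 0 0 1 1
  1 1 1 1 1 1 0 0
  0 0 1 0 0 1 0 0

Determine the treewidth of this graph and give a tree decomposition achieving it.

Treewidth 2.
One such decomposition:
Bags: B1 = {1, 2, 7}  B2 = {1, 6, 7}  B3 = {3, 6, 7}  B4 = {3, 6, 8}  B5 = {2, 5, 7}  B6 = {1, 4, 7}
Tree: B1–B2, B2–B3, B3–B4, B1–B5, B2–B6

Every bag has size at most 3, so the width is 3 − 1 = 2 and tw(G) ≤ 2. On the other hand G contains the 3-clique {3, 6, 8}. A clique must lie in a single bag of any decomposition, so no decomposition can have width below 2. Combining the bounds, tw(G) = 2.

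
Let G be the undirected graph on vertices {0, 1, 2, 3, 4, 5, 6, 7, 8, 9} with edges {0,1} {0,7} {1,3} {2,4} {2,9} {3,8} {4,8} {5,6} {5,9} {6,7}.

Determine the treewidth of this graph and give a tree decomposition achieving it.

Each bag holds 3 vertices, so the decomposition has width 2, which upper-bounds the treewidth. For the lower bound, G contains the cycle 8–3–1–0–7–6–5–9–2–4–8, so G is not a forest; only forests have treewidth ≤ 1, hence tw(G) ≥ 2. Hence tw(G) = 2 exactly.

Treewidth 2.
One optimal decomposition is:
Bags: B1 = {1, 3, 8}  B2 = {0, 1, 8}  B3 = {0, 7, 8}  B4 = {6, 7, 8}  B5 = {5, 6, 8}  B6 = {5, 8, 9}  B7 = {2, 8, 9}  B8 = {2, 4, 8}
Tree: B1–B2, B2–B3, B3–B4, B4–B5, B5–B6, B6–B7, B7–B8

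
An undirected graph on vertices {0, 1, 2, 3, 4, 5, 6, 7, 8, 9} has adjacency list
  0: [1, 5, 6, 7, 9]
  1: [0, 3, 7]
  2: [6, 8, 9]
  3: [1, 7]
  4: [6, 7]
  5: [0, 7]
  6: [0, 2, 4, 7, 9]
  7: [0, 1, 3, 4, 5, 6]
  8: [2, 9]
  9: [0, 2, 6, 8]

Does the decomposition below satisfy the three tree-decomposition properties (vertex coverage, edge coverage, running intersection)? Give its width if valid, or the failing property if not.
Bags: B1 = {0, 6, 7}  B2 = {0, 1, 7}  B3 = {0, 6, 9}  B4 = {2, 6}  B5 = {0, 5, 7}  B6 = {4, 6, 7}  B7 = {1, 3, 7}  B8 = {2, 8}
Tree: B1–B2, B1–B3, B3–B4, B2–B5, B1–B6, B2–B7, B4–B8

No — edge (9,2) lies in no bag.

A tree decomposition must satisfy three properties: every vertex lies in some bag; for every edge, both endpoints lie together in some bag; and for every vertex, the bags containing it form a connected subtree. Here edge (9,2) lies in no bag, so the decomposition is invalid.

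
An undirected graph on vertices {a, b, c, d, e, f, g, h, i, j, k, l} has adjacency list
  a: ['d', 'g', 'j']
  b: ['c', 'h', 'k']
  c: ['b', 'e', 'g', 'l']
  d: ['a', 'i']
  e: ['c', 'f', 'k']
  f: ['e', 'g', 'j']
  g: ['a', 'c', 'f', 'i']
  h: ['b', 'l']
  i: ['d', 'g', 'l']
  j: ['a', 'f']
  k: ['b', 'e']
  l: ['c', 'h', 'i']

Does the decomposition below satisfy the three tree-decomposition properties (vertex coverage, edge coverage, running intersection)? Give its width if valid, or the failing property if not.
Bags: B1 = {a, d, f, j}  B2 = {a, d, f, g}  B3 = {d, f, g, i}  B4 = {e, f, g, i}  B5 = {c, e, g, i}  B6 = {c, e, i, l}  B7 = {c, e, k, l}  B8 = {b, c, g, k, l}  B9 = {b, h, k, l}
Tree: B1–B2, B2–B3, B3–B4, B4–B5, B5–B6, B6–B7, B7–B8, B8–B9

No — bags containing vertex g are not connected in the tree.

A tree decomposition must satisfy three properties: every vertex lies in some bag; for every edge, both endpoints lie together in some bag; and for every vertex, the bags containing it form a connected subtree. Here bags containing vertex g are not connected in the tree, so the decomposition is invalid.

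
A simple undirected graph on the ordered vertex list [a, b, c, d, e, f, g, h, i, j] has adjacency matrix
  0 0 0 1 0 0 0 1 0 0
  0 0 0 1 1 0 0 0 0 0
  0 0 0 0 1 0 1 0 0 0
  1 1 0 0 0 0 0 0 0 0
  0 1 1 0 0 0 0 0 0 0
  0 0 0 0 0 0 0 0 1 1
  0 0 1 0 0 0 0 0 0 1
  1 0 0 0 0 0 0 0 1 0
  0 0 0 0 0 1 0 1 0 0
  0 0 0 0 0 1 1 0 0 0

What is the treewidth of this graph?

2

A width-2 tree decomposition is:
Bags: B1 = {c, e, g}  B2 = {b, e, g}  B3 = {b, d, g}  B4 = {a, d, g}  B5 = {a, g, h}  B6 = {g, h, i}  B7 = {f, g, i}  B8 = {f, g, j}
Tree: B1–B2, B2–B3, B3–B4, B4–B5, B5–B6, B6–B7, B7–B8
The largest bag has 3 vertices, giving width 2; this decomposition certifies tw(G) ≤ 2. The edges g–c–e–b–d–a–h–i–f–j–g form a cycle, so G is not a tree and its treewidth is at least 2. Combining the bounds, tw(G) = 2.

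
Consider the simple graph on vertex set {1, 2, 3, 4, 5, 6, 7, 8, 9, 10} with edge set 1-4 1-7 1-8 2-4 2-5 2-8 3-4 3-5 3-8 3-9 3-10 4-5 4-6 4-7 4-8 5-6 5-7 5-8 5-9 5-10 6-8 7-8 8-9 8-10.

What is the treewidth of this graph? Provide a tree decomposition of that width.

Every bag has size at most 4, so the width is 4 − 1 = 3 and tw(G) ≤ 3. Conversely, {1, 4, 7, 8} is a clique of size 4, and the vertices of any clique must share a bag in every tree decomposition; so some bag has ≥ 4 vertices and tw(G) ≥ 3. Hence tw(G) = 3 exactly.

Treewidth 3.
One such decomposition:
Bags: B1 = {3, 4, 5, 8}  B2 = {3, 5, 8, 10}  B3 = {4, 5, 7, 8}  B4 = {4, 5, 6, 8}  B5 = {3, 5, 8, 9}  B6 = {2, 4, 5, 8}  B7 = {1, 4, 7, 8}
Tree: B1–B2, B1–B3, B1–B4, B2–B5, B1–B6, B3–B7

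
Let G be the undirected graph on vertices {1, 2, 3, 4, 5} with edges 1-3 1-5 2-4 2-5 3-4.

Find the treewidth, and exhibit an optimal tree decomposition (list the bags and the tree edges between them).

Each bag holds 3 vertices, so the decomposition has width 2, which upper-bounds the treewidth. Since 4–3–1–5–2–4 is a cycle in G, G is not acyclic. Forests are exactly the graphs of treewidth ≤ 1, so tw(G) ≥ 2. Combining the bounds, tw(G) = 2.

Treewidth 2.
One such decomposition:
Bags: B1 = {1, 3, 4}  B2 = {1, 4, 5}  B3 = {2, 4, 5}
Tree: B1–B2, B2–B3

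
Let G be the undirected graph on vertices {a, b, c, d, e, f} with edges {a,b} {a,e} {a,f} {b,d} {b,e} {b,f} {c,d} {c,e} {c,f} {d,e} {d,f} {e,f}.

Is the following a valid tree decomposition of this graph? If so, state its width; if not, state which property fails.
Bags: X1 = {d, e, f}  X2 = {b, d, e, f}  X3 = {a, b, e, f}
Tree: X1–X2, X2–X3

A tree decomposition must satisfy three properties: every vertex lies in some bag; for every edge, both endpoints lie together in some bag; and for every vertex, the bags containing it form a connected subtree. Here vertex c appears in no bag, so the decomposition is invalid.

No — vertex c appears in no bag.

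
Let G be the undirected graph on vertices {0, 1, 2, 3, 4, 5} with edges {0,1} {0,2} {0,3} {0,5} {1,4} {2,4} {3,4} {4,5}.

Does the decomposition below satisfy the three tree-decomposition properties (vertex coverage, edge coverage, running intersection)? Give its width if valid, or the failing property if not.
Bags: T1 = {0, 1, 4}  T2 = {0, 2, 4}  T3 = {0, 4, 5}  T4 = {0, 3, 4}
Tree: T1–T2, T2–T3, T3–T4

Every vertex of G appears in some bag (union = {0, 1, 2, 3, 4, 5}); every edge is covered by a bag; and for each vertex v the set of bags containing v is connected in the bag tree. The decomposition is therefore valid. The largest bag has 3 vertices, so the width is 2.

Yes; width 2.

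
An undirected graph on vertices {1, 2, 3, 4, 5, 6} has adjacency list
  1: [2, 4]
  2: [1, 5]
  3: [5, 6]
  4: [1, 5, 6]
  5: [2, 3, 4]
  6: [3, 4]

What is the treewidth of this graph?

2

A width-2 tree decomposition is:
Bags: B1 = {1, 2, 4}  B2 = {2, 4, 5}  B3 = {4, 5, 6}  B4 = {3, 5, 6}
Tree: B1–B2, B2–B3, B3–B4
Each bag holds 3 vertices, so the decomposition has width 2, which upper-bounds the treewidth. For the lower bound, G contains the cycle 1–2–5–4–1, so G is not a forest; only forests have treewidth ≤ 1, hence tw(G) ≥ 2. Hence tw(G) = 2 exactly.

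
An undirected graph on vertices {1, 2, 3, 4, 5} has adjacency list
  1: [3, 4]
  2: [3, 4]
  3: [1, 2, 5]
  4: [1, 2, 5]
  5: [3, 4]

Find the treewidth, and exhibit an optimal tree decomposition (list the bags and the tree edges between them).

Each bag holds 3 vertices, so the decomposition has width 2, which upper-bounds the treewidth. For the lower bound, G contains the cycle 5–3–2–4–5, so G is not a forest; only forests have treewidth ≤ 1, hence tw(G) ≥ 2. Hence tw(G) = 2 exactly.

Treewidth 2.
Bags: B1 = {3, 4, 5}  B2 = {2, 3, 4}  B3 = {1, 3, 4}
Tree: B1–B2, B2–B3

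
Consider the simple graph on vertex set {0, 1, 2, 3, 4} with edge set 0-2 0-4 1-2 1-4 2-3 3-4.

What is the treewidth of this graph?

A width-2 tree decomposition is:
Bags: B1 = {2, 3, 4}  B2 = {0, 2, 4}  B3 = {1, 2, 4}
Tree: B1–B2, B2–B3
Each bag holds 3 vertices, so the decomposition has width 2, which upper-bounds the treewidth. For the lower bound, G contains the cycle 3–4–0–2–3, so G is not a forest; only forests have treewidth ≤ 1, hence tw(G) ≥ 2. The upper and lower bounds meet at 2, so that is the treewidth.

2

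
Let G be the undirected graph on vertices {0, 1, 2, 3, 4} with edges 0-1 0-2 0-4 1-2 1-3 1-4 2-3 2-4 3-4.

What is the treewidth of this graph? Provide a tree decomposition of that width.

Treewidth 3.
One such decomposition:
Bags: B1 = {0, 1, 2, 4}  B2 = {1, 2, 3, 4}
Tree: B1–B2

The largest bag has 4 vertices, giving width 3; this decomposition certifies tw(G) ≤ 3. On the other hand G contains the 4-clique {0, 1, 2, 4}. A clique must lie in a single bag of any decomposition, so no decomposition can have width below 3. The upper and lower bounds meet at 3, so that is the treewidth.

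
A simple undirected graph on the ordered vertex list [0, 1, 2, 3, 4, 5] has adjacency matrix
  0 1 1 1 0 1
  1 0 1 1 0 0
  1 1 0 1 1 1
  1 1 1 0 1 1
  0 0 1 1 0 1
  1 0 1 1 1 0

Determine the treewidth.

3

A width-3 tree decomposition is:
Bags: B1 = {0, 2, 3, 5}  B2 = {0, 1, 2, 3}  B3 = {2, 3, 4, 5}
Tree: B1–B2, B1–B3
Every bag has size at most 4, so the width is 4 − 1 = 3 and tw(G) ≤ 3. On the other hand G contains the 4-clique {0, 1, 2, 3}. A clique must lie in a single bag of any decomposition, so no decomposition can have width below 3. Therefore the treewidth is 3.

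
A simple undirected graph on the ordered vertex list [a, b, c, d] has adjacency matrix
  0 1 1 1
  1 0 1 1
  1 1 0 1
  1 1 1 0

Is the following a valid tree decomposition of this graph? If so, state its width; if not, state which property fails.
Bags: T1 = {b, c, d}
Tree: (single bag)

A tree decomposition must satisfy three properties: every vertex lies in some bag; for every edge, both endpoints lie together in some bag; and for every vertex, the bags containing it form a connected subtree. Here vertex a appears in no bag, so the decomposition is invalid.

No — vertex a appears in no bag.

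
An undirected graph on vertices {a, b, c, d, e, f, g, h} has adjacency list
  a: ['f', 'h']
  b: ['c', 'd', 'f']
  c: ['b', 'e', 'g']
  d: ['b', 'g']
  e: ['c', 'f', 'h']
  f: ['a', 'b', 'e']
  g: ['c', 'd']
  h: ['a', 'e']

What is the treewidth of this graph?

2

A width-2 tree decomposition is:
Bags: B1 = {a, e, h}  B2 = {a, e, f}  B3 = {c, e, f}  B4 = {b, c, f}  B5 = {b, c, g}  B6 = {b, d, g}
Tree: B1–B2, B2–B3, B3–B4, B4–B5, B5–B6
The largest bag has 3 vertices, giving width 2; this decomposition certifies tw(G) ≤ 2. For the lower bound, G contains the cycle h–a–f–e–h, so G is not a forest; only forests have treewidth ≤ 1, hence tw(G) ≥ 2. Hence tw(G) = 2 exactly.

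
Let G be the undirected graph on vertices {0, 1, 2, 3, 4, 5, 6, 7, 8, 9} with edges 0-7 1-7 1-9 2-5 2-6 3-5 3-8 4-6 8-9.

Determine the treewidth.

A width-1 tree decomposition is:
Bags: B1 = {4, 6}  B2 = {2, 6}  B3 = {2, 5}  B4 = {3, 5}  B5 = {3, 8}  B6 = {8, 9}  B7 = {1, 9}  B8 = {1, 7}  B9 = {0, 7}
Tree: B1–B2, B2–B3, B3–B4, B4–B5, B5–B6, B6–B7, B7–B8, B8–B9
Each bag holds 2 vertices, so the decomposition has width 1, which upper-bounds the treewidth. Since G has at least one edge (e.g. 4–6), it is not an edgeless graph, so tw(G) ≥ 1. Therefore the treewidth is 1.

1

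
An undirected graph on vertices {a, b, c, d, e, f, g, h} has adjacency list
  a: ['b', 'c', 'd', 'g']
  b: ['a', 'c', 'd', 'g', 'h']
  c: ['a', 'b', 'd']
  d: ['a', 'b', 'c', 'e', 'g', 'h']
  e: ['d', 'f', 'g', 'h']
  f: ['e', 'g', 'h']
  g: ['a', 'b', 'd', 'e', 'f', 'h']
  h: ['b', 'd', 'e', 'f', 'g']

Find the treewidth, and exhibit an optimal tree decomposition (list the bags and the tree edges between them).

Treewidth 3.
Bags: B1 = {b, d, g, h}  B2 = {a, b, d, g}  B3 = {d, e, g, h}  B4 = {a, b, c, d}  B5 = {e, f, g, h}
Tree: B1–B2, B1–B3, B2–B4, B3–B5

Every bag has size at most 4, so the width is 4 − 1 = 3 and tw(G) ≤ 3. On the other hand G contains the 4-clique {d, e, g, h}. A clique must lie in a single bag of any decomposition, so no decomposition can have width below 3. Therefore the treewidth is 3.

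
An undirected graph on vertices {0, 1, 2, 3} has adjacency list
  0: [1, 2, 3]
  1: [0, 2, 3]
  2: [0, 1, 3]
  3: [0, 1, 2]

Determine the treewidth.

A width-3 tree decomposition is:
Bags: B1 = {0, 1, 2, 3}
Tree: (single bag)
A single bag containing all 4 vertices is trivially a valid decomposition of width 3. For the lower bound, the 4 vertices {0, 1, 2, 3} are pairwise adjacent, and any tree decomposition puts a clique entirely inside one bag — forcing width ≥ 3. Hence tw(G) = 3 exactly.

3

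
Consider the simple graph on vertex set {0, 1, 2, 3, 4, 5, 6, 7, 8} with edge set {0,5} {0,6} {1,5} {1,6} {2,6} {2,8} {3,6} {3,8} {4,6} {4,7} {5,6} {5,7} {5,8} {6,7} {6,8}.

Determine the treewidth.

A width-2 tree decomposition is:
Bags: B1 = {5, 6, 7}  B2 = {1, 5, 6}  B3 = {5, 6, 8}  B4 = {0, 5, 6}  B5 = {3, 6, 8}  B6 = {2, 6, 8}  B7 = {4, 6, 7}
Tree: B1–B2, B2–B3, B3–B4, B3–B5, B3–B6, B1–B7
Each bag holds 3 vertices, so the decomposition has width 2, which upper-bounds the treewidth. For the lower bound, the 3 vertices {2, 6, 8} are pairwise adjacent, and any tree decomposition puts a clique entirely inside one bag — forcing width ≥ 2. Combining the bounds, tw(G) = 2.

2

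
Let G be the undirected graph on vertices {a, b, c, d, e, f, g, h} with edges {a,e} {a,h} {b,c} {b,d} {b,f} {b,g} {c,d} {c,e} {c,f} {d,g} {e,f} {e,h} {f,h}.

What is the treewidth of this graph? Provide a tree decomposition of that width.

Each bag holds 3 vertices, so the decomposition has width 2, which upper-bounds the treewidth. For the lower bound, the 3 vertices {b, d, g} are pairwise adjacent, and any tree decomposition puts a clique entirely inside one bag — forcing width ≥ 2. The upper and lower bounds meet at 2, so that is the treewidth.

Treewidth 2.
Bags: B1 = {b, c, d}  B2 = {b, d, g}  B3 = {b, c, f}  B4 = {c, e, f}  B5 = {e, f, h}  B6 = {a, e, h}
Tree: B1–B2, B1–B3, B3–B4, B4–B5, B5–B6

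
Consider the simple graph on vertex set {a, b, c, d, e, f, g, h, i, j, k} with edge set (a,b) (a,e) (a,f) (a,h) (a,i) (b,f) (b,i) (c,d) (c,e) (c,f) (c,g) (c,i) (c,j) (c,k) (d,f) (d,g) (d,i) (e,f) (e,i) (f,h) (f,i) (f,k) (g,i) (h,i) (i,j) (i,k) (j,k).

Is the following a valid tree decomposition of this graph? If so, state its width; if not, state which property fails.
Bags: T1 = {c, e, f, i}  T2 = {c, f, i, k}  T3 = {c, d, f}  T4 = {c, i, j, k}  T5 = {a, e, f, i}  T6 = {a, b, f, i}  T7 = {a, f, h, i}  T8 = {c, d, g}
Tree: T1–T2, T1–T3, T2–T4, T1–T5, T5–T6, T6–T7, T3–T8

A tree decomposition must satisfy three properties: every vertex lies in some bag; for every edge, both endpoints lie together in some bag; and for every vertex, the bags containing it form a connected subtree. Here edge (i,d) lies in no bag, so the decomposition is invalid.

No — edge (i,d) lies in no bag.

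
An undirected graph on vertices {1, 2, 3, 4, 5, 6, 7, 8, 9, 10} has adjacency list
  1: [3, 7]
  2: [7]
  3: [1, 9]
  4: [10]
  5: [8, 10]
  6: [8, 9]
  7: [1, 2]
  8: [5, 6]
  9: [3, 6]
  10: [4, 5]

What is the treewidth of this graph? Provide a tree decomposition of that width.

Treewidth 1.
One optimal decomposition is:
Bags: B1 = {4, 10}  B2 = {5, 10}  B3 = {5, 8}  B4 = {6, 8}  B5 = {6, 9}  B6 = {3, 9}  B7 = {1, 3}  B8 = {1, 7}  B9 = {2, 7}
Tree: B1–B2, B2–B3, B3–B4, B4–B5, B5–B6, B6–B7, B7–B8, B8–B9

Every bag has size at most 2, so the width is 2 − 1 = 1 and tw(G) ≤ 1. Since G has at least one edge (e.g. 4–10), it is not an edgeless graph, so tw(G) ≥ 1. The upper and lower bounds meet at 1, so that is the treewidth.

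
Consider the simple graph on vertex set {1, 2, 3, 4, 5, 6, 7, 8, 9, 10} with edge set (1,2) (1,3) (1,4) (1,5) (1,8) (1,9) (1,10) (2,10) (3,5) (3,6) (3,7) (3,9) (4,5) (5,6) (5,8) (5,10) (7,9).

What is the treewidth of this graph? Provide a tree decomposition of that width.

Treewidth 2.
One optimal decomposition is:
Bags: B1 = {1, 5, 10}  B2 = {1, 3, 5}  B3 = {1, 2, 10}  B4 = {1, 3, 9}  B5 = {3, 5, 6}  B6 = {1, 4, 5}  B7 = {3, 7, 9}  B8 = {1, 5, 8}
Tree: B1–B2, B1–B3, B2–B4, B2–B5, B2–B6, B4–B7, B6–B8

Each bag holds 3 vertices, so the decomposition has width 2, which upper-bounds the treewidth. Conversely, {1, 3, 9} is a clique of size 3, and the vertices of any clique must share a bag in every tree decomposition; so some bag has ≥ 3 vertices and tw(G) ≥ 2. Combining the bounds, tw(G) = 2.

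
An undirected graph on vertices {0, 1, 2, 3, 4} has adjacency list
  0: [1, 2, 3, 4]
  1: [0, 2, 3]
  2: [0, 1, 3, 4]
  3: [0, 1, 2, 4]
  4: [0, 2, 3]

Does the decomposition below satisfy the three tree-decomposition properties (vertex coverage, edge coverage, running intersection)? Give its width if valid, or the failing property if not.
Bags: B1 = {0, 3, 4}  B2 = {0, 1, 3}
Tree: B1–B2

No — vertex 2 appears in no bag.

A tree decomposition must satisfy three properties: every vertex lies in some bag; for every edge, both endpoints lie together in some bag; and for every vertex, the bags containing it form a connected subtree. Here vertex 2 appears in no bag, so the decomposition is invalid.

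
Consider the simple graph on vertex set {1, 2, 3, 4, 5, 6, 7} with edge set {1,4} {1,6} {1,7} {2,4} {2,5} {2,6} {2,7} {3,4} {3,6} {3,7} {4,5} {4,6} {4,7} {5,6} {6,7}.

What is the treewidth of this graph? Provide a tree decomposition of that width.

Treewidth 3.
One such decomposition:
Bags: B1 = {2, 4, 5, 6}  B2 = {2, 4, 6, 7}  B3 = {3, 4, 6, 7}  B4 = {1, 4, 6, 7}
Tree: B1–B2, B2–B3, B2–B4

Every bag has size at most 4, so the width is 4 − 1 = 3 and tw(G) ≤ 3. For the lower bound, the 4 vertices {2, 4, 5, 6} are pairwise adjacent, and any tree decomposition puts a clique entirely inside one bag — forcing width ≥ 3. The upper and lower bounds meet at 3, so that is the treewidth.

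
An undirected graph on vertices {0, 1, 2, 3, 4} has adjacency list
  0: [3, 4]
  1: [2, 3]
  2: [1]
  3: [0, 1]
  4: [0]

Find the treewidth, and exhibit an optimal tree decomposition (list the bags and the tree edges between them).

Treewidth 1.
Bags: B1 = {0, 4}  B2 = {0, 3}  B3 = {1, 3}  B4 = {1, 2}
Tree: B1–B2, B2–B3, B3–B4

Every bag has size at most 2, so the width is 2 − 1 = 1 and tw(G) ≤ 1. Any graph with an edge has treewidth ≥ 1, and G has the edge 4–0. Combining the bounds, tw(G) = 1.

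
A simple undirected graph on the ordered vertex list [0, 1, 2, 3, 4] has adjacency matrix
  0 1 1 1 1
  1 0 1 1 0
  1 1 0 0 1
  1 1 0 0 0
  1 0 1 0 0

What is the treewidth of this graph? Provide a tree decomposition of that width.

Treewidth 2.
Bags: B1 = {0, 1, 3}  B2 = {0, 1, 2}  B3 = {0, 2, 4}
Tree: B1–B2, B2–B3

The largest bag has 3 vertices, giving width 2; this decomposition certifies tw(G) ≤ 2. On the other hand G contains the 3-clique {0, 1, 2}. A clique must lie in a single bag of any decomposition, so no decomposition can have width below 2. Combining the bounds, tw(G) = 2.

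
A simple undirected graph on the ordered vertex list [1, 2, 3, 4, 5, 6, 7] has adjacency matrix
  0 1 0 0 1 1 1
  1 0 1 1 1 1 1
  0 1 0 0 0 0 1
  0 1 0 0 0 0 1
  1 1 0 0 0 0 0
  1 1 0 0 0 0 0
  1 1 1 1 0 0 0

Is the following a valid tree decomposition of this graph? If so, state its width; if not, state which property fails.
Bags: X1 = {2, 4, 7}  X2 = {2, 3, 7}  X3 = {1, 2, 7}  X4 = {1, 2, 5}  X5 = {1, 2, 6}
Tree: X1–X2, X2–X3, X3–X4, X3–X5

Yes; width 2.

Vertex coverage: the bags together contain {1, 2, 3, 4, 5, 6, 7}, the full vertex set. Edge coverage: each edge of G has both endpoints in at least one bag. Running intersection: for every vertex, the bags containing it form a connected subtree. All three properties hold, so this is a valid tree decomposition of width max|bag| − 1 = 2, and hence tw(G) ≤ 2.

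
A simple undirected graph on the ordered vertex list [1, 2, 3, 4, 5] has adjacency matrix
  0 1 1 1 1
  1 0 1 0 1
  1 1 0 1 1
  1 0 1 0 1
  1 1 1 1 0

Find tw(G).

3

A width-3 tree decomposition is:
Bags: B1 = {1, 2, 3, 5}  B2 = {1, 3, 4, 5}
Tree: B1–B2
Every bag has size at most 4, so the width is 4 − 1 = 3 and tw(G) ≤ 3. On the other hand G contains the 4-clique {1, 2, 3, 5}. A clique must lie in a single bag of any decomposition, so no decomposition can have width below 3. Hence tw(G) = 3 exactly.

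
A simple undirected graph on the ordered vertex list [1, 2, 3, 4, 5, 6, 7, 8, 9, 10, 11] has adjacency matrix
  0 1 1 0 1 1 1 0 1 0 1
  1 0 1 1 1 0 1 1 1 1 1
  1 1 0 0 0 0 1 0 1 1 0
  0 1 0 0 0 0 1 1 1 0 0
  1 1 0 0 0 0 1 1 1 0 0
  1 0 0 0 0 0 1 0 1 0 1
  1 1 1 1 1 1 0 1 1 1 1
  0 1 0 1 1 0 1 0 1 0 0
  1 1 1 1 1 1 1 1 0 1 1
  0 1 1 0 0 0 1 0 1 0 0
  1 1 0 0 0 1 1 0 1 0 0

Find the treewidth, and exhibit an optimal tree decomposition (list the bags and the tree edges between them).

Each bag holds 5 vertices, so the decomposition has width 4, which upper-bounds the treewidth. On the other hand G contains the 5-clique {2, 4, 7, 8, 9}. A clique must lie in a single bag of any decomposition, so no decomposition can have width below 4. Therefore the treewidth is 4.

Treewidth 4.
One optimal decomposition is:
Bags: B1 = {1, 2, 3, 7, 9}  B2 = {2, 3, 7, 9, 10}  B3 = {1, 2, 7, 9, 11}  B4 = {1, 2, 5, 7, 9}  B5 = {2, 5, 7, 8, 9}  B6 = {2, 4, 7, 8, 9}  B7 = {1, 6, 7, 9, 11}
Tree: B1–B2, B1–B3, B1–B4, B4–B5, B5–B6, B3–B7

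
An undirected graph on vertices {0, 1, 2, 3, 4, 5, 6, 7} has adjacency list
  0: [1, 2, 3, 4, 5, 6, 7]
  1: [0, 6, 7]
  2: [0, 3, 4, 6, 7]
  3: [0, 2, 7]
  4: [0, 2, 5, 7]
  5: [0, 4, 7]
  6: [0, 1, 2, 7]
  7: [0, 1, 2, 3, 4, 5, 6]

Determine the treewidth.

A width-3 tree decomposition is:
Bags: B1 = {0, 2, 6, 7}  B2 = {0, 1, 6, 7}  B3 = {0, 2, 3, 7}  B4 = {0, 2, 4, 7}  B5 = {0, 4, 5, 7}
Tree: B1–B2, B1–B3, B1–B4, B4–B5
The largest bag has 4 vertices, giving width 3; this decomposition certifies tw(G) ≤ 3. Conversely, {0, 1, 6, 7} is a clique of size 4, and the vertices of any clique must share a bag in every tree decomposition; so some bag has ≥ 4 vertices and tw(G) ≥ 3. The upper and lower bounds meet at 3, so that is the treewidth.

3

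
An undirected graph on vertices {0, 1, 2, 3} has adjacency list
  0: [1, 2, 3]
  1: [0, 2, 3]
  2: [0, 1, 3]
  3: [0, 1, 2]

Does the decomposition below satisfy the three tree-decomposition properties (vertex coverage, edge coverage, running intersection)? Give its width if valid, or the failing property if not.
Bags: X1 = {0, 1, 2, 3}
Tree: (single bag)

Vertex coverage: the bags together contain {0, 1, 2, 3}, the full vertex set. Edge coverage: each edge of G has both endpoints in at least one bag. Running intersection: for every vertex, the bags containing it form a connected subtree. All three properties hold, so this is a valid tree decomposition of width max|bag| − 1 = 3, and hence tw(G) ≤ 3.

Yes; width 3.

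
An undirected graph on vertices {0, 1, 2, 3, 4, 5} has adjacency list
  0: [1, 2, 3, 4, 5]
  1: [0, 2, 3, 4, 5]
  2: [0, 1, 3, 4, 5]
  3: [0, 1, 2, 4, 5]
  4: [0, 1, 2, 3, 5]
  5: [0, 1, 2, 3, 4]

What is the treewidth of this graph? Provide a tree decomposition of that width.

A single bag containing all 6 vertices is trivially a valid decomposition of width 5. For the lower bound, the 6 vertices {0, 1, 2, 3, 4, 5} are pairwise adjacent, and any tree decomposition puts a clique entirely inside one bag — forcing width ≥ 5. Combining the bounds, tw(G) = 5.

Treewidth 5.
Bags: B1 = {0, 1, 2, 3, 4, 5}
Tree: (single bag)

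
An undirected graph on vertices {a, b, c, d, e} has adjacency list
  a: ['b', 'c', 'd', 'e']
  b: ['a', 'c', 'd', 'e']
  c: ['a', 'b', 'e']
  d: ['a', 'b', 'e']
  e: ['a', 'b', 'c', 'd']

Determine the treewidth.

A width-3 tree decomposition is:
Bags: B1 = {a, b, d, e}  B2 = {a, b, c, e}
Tree: B1–B2
Every bag has size at most 4, so the width is 4 − 1 = 3 and tw(G) ≤ 3. On the other hand G contains the 4-clique {a, b, d, e}. A clique must lie in a single bag of any decomposition, so no decomposition can have width below 3. Hence tw(G) = 3 exactly.

3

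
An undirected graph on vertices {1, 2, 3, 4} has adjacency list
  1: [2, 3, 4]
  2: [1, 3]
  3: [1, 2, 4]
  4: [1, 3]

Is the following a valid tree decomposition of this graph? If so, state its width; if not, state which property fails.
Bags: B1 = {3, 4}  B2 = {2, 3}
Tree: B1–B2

No — vertex 1 appears in no bag.

A tree decomposition must satisfy three properties: every vertex lies in some bag; for every edge, both endpoints lie together in some bag; and for every vertex, the bags containing it form a connected subtree. Here vertex 1 appears in no bag, so the decomposition is invalid.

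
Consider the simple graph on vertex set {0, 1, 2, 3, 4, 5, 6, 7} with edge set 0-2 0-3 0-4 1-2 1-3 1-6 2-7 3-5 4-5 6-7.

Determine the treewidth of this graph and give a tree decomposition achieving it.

The largest bag has 3 vertices, giving width 2; this decomposition certifies tw(G) ≤ 2. Since 7–6–1–2–7 is a cycle in G, G is not acyclic. Forests are exactly the graphs of treewidth ≤ 1, so tw(G) ≥ 2. Combining the bounds, tw(G) = 2.

Treewidth 2.
One optimal decomposition is:
Bags: B1 = {2, 6, 7}  B2 = {1, 2, 6}  B3 = {0, 1, 2}  B4 = {0, 1, 3}  B5 = {0, 3, 4}  B6 = {3, 4, 5}
Tree: B1–B2, B2–B3, B3–B4, B4–B5, B5–B6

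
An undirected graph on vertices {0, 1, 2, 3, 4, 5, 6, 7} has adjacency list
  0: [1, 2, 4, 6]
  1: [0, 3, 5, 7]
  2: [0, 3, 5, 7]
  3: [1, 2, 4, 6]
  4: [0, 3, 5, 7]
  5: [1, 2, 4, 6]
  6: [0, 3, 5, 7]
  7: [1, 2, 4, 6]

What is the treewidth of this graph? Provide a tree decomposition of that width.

Treewidth 4.
Bags: B1 = {0, 2, 3, 5, 7}  B2 = {0, 3, 4, 5, 7}  B3 = {0, 3, 5, 6, 7}  B4 = {0, 1, 3, 5, 7}
Tree: B1–B2, B2–B3, B3–B4

Each bag holds 5 vertices, so the decomposition has width 4, which upper-bounds the treewidth. For the lower bound: the 5 vertex sets {2,7}, {3,4}, {5,6}, {0}, {1} are disjoint, each induces a connected subgraph, and every pair is joined by at least one edge of G. Contracting each set to a single vertex therefore yields K_{5} as a minor, and since treewidth is minor-monotone, tw(G) ≥ tw(K_{5}) = 4. Combining the bounds, tw(G) = 4.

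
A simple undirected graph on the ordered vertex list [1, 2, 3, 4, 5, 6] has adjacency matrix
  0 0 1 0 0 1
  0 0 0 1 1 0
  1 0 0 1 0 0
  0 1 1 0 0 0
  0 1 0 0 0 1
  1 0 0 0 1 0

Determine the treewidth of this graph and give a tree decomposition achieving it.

Treewidth 2.
One such decomposition:
Bags: B1 = {2, 4, 5}  B2 = {3, 4, 5}  B3 = {1, 3, 5}  B4 = {1, 5, 6}
Tree: B1–B2, B2–B3, B3–B4

The largest bag has 3 vertices, giving width 2; this decomposition certifies tw(G) ≤ 2. The edges 5–2–4–3–1–6–5 form a cycle, so G is not a tree and its treewidth is at least 2. The upper and lower bounds meet at 2, so that is the treewidth.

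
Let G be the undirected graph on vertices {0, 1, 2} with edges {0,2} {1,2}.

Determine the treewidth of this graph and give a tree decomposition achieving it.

Treewidth 1.
Bags: B1 = {1, 2}  B2 = {0, 2}
Tree: B1–B2

Every bag has size at most 2, so the width is 2 − 1 = 1 and tw(G) ≤ 1. G has an edge, so its treewidth is at least 1. Hence tw(G) = 1 exactly.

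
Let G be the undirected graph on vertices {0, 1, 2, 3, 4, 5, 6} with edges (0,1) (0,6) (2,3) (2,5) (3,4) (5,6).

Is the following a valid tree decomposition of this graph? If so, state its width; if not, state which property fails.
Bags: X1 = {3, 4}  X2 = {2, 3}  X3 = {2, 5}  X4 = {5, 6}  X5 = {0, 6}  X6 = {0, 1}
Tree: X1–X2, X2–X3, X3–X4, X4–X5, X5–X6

Yes; width 1.

Vertex coverage: the bags together contain {0, 1, 2, 3, 4, 5, 6}, the full vertex set. Edge coverage: each edge of G has both endpoints in at least one bag. Running intersection: for every vertex, the bags containing it form a connected subtree. All three properties hold, so this is a valid tree decomposition of width max|bag| − 1 = 1, and hence tw(G) ≤ 1.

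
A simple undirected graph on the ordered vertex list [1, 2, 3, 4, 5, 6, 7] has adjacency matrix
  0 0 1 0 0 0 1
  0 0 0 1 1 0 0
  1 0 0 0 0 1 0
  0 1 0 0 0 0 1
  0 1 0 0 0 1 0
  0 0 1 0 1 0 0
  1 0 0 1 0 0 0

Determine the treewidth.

A width-2 tree decomposition is:
Bags: B1 = {1, 3, 7}  B2 = {3, 4, 7}  B3 = {2, 3, 4}  B4 = {2, 3, 5}  B5 = {3, 5, 6}
Tree: B1–B2, B2–B3, B3–B4, B4–B5
The largest bag has 3 vertices, giving width 2; this decomposition certifies tw(G) ≤ 2. Since 3–1–7–4–2–5–6–3 is a cycle in G, G is not acyclic. Forests are exactly the graphs of treewidth ≤ 1, so tw(G) ≥ 2. The upper and lower bounds meet at 2, so that is the treewidth.

2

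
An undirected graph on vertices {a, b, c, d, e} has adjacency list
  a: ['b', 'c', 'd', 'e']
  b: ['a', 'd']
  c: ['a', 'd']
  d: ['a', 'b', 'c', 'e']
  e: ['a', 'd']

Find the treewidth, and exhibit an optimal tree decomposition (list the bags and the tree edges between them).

Treewidth 2.
One optimal decomposition is:
Bags: B1 = {a, b, d}  B2 = {a, d, e}  B3 = {a, c, d}
Tree: B1–B2, B1–B3

Each bag holds 3 vertices, so the decomposition has width 2, which upper-bounds the treewidth. Conversely, {a, d, e} is a clique of size 3, and the vertices of any clique must share a bag in every tree decomposition; so some bag has ≥ 3 vertices and tw(G) ≥ 2. Therefore the treewidth is 2.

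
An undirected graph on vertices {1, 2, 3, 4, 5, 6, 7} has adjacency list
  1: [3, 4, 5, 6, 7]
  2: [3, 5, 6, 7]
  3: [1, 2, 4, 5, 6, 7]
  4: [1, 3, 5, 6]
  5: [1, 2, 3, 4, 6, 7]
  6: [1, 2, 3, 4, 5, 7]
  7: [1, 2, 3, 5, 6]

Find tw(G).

4

A width-4 tree decomposition is:
Bags: B1 = {2, 3, 5, 6, 7}  B2 = {1, 3, 5, 6, 7}  B3 = {1, 3, 4, 5, 6}
Tree: B1–B2, B2–B3
Each bag holds 5 vertices, so the decomposition has width 4, which upper-bounds the treewidth. Conversely, {1, 3, 4, 5, 6} is a clique of size 5, and the vertices of any clique must share a bag in every tree decomposition; so some bag has ≥ 5 vertices and tw(G) ≥ 4. Combining the bounds, tw(G) = 4.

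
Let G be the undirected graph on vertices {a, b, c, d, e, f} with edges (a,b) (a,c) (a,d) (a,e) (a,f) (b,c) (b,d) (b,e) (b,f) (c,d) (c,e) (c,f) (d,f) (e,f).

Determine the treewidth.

A width-4 tree decomposition is:
Bags: B1 = {a, b, c, d, f}  B2 = {a, b, c, e, f}
Tree: B1–B2
Every bag has size at most 5, so the width is 5 − 1 = 4 and tw(G) ≤ 4. For the lower bound, the 5 vertices {a, b, c, d, f} are pairwise adjacent, and any tree decomposition puts a clique entirely inside one bag — forcing width ≥ 4. Combining the bounds, tw(G) = 4.

4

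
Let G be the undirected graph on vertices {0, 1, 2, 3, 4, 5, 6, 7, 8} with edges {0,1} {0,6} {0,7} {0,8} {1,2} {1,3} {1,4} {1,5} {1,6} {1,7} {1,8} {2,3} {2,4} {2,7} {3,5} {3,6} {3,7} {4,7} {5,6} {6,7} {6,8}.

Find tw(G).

3

A width-3 tree decomposition is:
Bags: B1 = {1, 3, 6, 7}  B2 = {0, 1, 6, 7}  B3 = {1, 2, 3, 7}  B4 = {1, 2, 4, 7}  B5 = {1, 3, 5, 6}  B6 = {0, 1, 6, 8}
Tree: B1–B2, B1–B3, B3–B4, B1–B5, B2–B6
Every bag has size at most 4, so the width is 4 − 1 = 3 and tw(G) ≤ 3. For the lower bound, the 4 vertices {1, 2, 3, 7} are pairwise adjacent, and any tree decomposition puts a clique entirely inside one bag — forcing width ≥ 3. Hence tw(G) = 3 exactly.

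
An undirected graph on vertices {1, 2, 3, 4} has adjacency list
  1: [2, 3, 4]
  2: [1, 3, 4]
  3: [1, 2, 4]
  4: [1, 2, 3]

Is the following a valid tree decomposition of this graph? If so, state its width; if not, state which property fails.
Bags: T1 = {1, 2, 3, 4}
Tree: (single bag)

Yes; width 3.

Every vertex of G appears in some bag (union = {1, 2, 3, 4}); every edge is covered by a bag; and for each vertex v the set of bags containing v is connected in the bag tree. The decomposition is therefore valid. The largest bag has 4 vertices, so the width is 3.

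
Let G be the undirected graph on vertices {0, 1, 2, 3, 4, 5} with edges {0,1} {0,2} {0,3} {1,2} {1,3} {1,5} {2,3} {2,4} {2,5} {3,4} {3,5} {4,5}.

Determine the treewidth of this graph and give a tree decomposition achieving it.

Every bag has size at most 4, so the width is 4 − 1 = 3 and tw(G) ≤ 3. On the other hand G contains the 4-clique {0, 1, 2, 3}. A clique must lie in a single bag of any decomposition, so no decomposition can have width below 3. The upper and lower bounds meet at 3, so that is the treewidth.

Treewidth 3.
One optimal decomposition is:
Bags: B1 = {0, 1, 2, 3}  B2 = {1, 2, 3, 5}  B3 = {2, 3, 4, 5}
Tree: B1–B2, B2–B3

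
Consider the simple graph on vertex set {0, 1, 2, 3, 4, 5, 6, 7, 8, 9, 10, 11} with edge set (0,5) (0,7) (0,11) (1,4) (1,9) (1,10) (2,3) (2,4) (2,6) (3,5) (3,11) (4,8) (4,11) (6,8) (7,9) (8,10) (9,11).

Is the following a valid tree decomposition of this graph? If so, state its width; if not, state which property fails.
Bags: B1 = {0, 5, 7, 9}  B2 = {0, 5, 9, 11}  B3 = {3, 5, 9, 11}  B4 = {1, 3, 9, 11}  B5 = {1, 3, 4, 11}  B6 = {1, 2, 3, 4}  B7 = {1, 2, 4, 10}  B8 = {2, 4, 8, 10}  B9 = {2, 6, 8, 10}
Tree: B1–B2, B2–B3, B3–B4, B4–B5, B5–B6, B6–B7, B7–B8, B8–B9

Yes; width 3.

Vertex coverage: the bags together contain {0, 1, 2, 3, 4, 5, 6, 7, 8, 9, 10, 11}, the full vertex set. Edge coverage: each edge of G has both endpoints in at least one bag. Running intersection: for every vertex, the bags containing it form a connected subtree. All three properties hold, so this is a valid tree decomposition of width max|bag| − 1 = 3, and hence tw(G) ≤ 3.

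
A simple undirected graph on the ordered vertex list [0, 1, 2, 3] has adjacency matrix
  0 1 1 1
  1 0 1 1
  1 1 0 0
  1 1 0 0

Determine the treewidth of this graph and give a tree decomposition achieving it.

Treewidth 2.
One optimal decomposition is:
Bags: B1 = {0, 1, 2}  B2 = {0, 1, 3}
Tree: B1–B2

Each bag holds 3 vertices, so the decomposition has width 2, which upper-bounds the treewidth. On the other hand G contains the 3-clique {0, 1, 2}. A clique must lie in a single bag of any decomposition, so no decomposition can have width below 2. Therefore the treewidth is 2.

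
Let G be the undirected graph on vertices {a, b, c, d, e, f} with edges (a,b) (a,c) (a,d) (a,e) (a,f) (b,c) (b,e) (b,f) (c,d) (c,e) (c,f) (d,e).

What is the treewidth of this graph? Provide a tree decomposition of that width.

Treewidth 3.
One optimal decomposition is:
Bags: B1 = {a, c, d, e}  B2 = {a, b, c, e}  B3 = {a, b, c, f}
Tree: B1–B2, B2–B3

Each bag holds 4 vertices, so the decomposition has width 3, which upper-bounds the treewidth. On the other hand G contains the 4-clique {a, c, d, e}. A clique must lie in a single bag of any decomposition, so no decomposition can have width below 3. Combining the bounds, tw(G) = 3.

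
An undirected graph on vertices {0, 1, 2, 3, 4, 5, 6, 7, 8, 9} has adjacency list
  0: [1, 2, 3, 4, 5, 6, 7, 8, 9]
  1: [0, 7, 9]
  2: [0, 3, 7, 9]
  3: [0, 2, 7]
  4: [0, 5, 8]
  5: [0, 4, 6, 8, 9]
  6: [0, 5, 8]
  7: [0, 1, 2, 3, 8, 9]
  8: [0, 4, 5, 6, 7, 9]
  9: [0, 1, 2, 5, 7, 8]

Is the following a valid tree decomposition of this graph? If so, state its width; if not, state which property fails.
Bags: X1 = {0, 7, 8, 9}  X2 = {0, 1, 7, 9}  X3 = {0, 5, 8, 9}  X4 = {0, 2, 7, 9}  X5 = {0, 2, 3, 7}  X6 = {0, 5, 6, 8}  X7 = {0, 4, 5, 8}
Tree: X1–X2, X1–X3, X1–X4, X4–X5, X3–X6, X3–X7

Yes; width 3.

Vertex coverage: the bags together contain {0, 1, 2, 3, 4, 5, 6, 7, 8, 9}, the full vertex set. Edge coverage: each edge of G has both endpoints in at least one bag. Running intersection: for every vertex, the bags containing it form a connected subtree. All three properties hold, so this is a valid tree decomposition of width max|bag| − 1 = 3, and hence tw(G) ≤ 3.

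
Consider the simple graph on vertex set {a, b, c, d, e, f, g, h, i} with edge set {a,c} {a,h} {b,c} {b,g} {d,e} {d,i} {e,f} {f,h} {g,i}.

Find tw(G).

A width-2 tree decomposition is:
Bags: B1 = {a, c, h}  B2 = {b, c, h}  B3 = {b, g, h}  B4 = {g, h, i}  B5 = {d, h, i}  B6 = {d, e, h}  B7 = {e, f, h}
Tree: B1–B2, B2–B3, B3–B4, B4–B5, B5–B6, B6–B7
Each bag holds 3 vertices, so the decomposition has width 2, which upper-bounds the treewidth. For the lower bound, G contains the cycle h–a–c–b–g–i–d–e–f–h, so G is not a forest; only forests have treewidth ≤ 1, hence tw(G) ≥ 2. Hence tw(G) = 2 exactly.

2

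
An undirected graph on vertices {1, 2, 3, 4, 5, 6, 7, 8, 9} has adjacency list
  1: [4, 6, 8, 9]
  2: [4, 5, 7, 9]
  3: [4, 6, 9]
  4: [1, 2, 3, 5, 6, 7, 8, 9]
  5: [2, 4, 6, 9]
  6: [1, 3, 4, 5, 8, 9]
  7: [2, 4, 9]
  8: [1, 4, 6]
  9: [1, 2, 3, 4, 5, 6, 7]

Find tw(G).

A width-3 tree decomposition is:
Bags: B1 = {1, 4, 6, 9}  B2 = {4, 5, 6, 9}  B3 = {2, 4, 5, 9}  B4 = {3, 4, 6, 9}  B5 = {1, 4, 6, 8}  B6 = {2, 4, 7, 9}
Tree: B1–B2, B2–B3, B1–B4, B1–B5, B3–B6
Each bag holds 4 vertices, so the decomposition has width 3, which upper-bounds the treewidth. On the other hand G contains the 4-clique {1, 4, 6, 8}. A clique must lie in a single bag of any decomposition, so no decomposition can have width below 3. The upper and lower bounds meet at 3, so that is the treewidth.

3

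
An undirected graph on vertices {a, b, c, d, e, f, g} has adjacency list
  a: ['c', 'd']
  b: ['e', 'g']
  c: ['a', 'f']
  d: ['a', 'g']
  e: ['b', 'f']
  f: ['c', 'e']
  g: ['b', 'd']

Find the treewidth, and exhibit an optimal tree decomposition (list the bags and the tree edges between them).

The largest bag has 3 vertices, giving width 2; this decomposition certifies tw(G) ≤ 2. Since c–f–e–b–g–d–a–c is a cycle in G, G is not acyclic. Forests are exactly the graphs of treewidth ≤ 1, so tw(G) ≥ 2. Combining the bounds, tw(G) = 2.

Treewidth 2.
One such decomposition:
Bags: B1 = {c, e, f}  B2 = {b, c, e}  B3 = {b, c, g}  B4 = {c, d, g}  B5 = {a, c, d}
Tree: B1–B2, B2–B3, B3–B4, B4–B5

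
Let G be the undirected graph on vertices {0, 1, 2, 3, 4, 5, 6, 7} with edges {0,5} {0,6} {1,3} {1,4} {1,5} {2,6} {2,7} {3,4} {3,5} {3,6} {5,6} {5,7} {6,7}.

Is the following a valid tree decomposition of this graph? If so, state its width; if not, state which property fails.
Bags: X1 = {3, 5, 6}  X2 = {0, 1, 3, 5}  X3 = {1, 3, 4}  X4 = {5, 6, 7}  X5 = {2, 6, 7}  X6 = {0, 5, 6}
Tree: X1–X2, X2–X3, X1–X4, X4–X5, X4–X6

No — bags containing vertex 0 are not connected in the tree.

A tree decomposition must satisfy three properties: every vertex lies in some bag; for every edge, both endpoints lie together in some bag; and for every vertex, the bags containing it form a connected subtree. Here bags containing vertex 0 are not connected in the tree, so the decomposition is invalid.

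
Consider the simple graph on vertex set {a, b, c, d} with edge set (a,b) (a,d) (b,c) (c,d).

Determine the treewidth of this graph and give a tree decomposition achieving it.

Each bag holds 3 vertices, so the decomposition has width 2, which upper-bounds the treewidth. The edges c–b–a–d–c form a cycle, so G is not a tree and its treewidth is at least 2. The upper and lower bounds meet at 2, so that is the treewidth.

Treewidth 2.
Bags: B1 = {a, b, c}  B2 = {a, c, d}
Tree: B1–B2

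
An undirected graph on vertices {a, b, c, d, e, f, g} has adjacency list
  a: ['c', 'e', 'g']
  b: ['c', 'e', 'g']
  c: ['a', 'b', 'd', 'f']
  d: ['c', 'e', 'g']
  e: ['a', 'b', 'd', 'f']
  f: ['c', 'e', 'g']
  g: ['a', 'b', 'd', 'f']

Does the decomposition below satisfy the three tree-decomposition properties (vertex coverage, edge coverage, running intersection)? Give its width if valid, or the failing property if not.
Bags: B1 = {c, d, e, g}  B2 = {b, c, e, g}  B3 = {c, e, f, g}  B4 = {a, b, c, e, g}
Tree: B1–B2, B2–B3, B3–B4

No — bags containing vertex b are not connected in the tree.

A tree decomposition must satisfy three properties: every vertex lies in some bag; for every edge, both endpoints lie together in some bag; and for every vertex, the bags containing it form a connected subtree. Here bags containing vertex b are not connected in the tree, so the decomposition is invalid.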